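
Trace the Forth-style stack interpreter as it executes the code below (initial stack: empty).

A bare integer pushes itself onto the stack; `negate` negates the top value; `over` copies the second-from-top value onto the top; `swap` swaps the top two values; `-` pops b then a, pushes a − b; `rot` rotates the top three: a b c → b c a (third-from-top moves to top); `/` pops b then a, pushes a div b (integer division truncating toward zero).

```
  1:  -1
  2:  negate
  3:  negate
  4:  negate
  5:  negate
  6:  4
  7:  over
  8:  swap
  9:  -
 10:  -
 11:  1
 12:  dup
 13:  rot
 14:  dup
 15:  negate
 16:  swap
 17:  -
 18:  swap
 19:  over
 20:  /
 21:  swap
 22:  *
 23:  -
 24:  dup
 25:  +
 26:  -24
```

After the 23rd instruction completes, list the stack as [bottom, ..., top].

-1     -> [-1]
negate -> [1]
negate -> [-1]
negate -> [1]
negate -> [-1]
4      -> [-1, 4]
over   -> [-1, 4, -1]
swap   -> [-1, -1, 4]
-      -> [-1, -5]
-      -> [4]
1      -> [4, 1]
dup    -> [4, 1, 1]
rot    -> [1, 1, 4]
dup    -> [1, 1, 4, 4]
negate -> [1, 1, 4, -4]
swap   -> [1, 1, -4, 4]
-      -> [1, 1, -8]
swap   -> [1, -8, 1]
over   -> [1, -8, 1, -8]
/      -> [1, -8, 0]
swap   -> [1, 0, -8]
*      -> [1, 0]
-      -> [1]

[1]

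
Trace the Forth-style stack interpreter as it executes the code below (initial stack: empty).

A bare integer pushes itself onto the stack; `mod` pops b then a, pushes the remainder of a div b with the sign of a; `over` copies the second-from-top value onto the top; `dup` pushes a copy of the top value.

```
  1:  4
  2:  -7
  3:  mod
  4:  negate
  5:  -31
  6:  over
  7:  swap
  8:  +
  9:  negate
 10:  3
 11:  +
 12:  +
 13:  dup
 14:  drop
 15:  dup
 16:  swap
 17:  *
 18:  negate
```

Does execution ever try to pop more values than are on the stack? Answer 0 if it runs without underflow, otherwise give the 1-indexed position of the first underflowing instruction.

4       [4]
-7      [4, -7]
mod     [4]
negate  [-4]
-31     [-4, -31]
over    [-4, -31, -4]
swap    [-4, -4, -31]
+       [-4, -35]
negate  [-4, 35]
3       [-4, 35, 3]
+       [-4, 38]
+       [34]
dup     [34, 34]
drop    [34]
dup     [34, 34]
swap    [34, 34]
*       [1156]
negate  [-1156]

0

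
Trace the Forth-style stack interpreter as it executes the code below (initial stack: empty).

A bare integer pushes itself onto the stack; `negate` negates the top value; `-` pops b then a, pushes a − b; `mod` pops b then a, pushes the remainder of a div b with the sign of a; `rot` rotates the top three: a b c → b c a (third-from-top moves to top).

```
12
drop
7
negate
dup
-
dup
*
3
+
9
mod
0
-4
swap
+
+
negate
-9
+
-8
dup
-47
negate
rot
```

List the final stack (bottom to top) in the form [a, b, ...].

12      12
drop    (empty)
7       7
negate  -7
dup     -7 -7
-       0
dup     0 0
*       0
3       0 3
+       3
9       3 9
mod     3
0       3 0
-4      3 0 -4
swap    3 -4 0
+       3 -4
+       -1
negate  1
-9      1 -9
+       -8
-8      -8 -8
dup     -8 -8 -8
-47     -8 -8 -8 -47
negate  -8 -8 -8 47
rot     -8 -8 47 -8

[-8, -8, 47, -8]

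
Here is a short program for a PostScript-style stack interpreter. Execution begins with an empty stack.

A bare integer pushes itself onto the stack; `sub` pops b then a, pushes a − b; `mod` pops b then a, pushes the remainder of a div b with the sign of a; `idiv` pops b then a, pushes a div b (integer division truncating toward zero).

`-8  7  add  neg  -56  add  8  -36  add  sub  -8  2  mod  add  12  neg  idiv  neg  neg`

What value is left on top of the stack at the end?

2

-8   → [-8]
7    → [-8, 7]
add  → [-1]
neg  → [1]
-56  → [1, -56]
add  → [-55]
8    → [-55, 8]
-36  → [-55, 8, -36]
add  → [-55, -28]
sub  → [-27]
-8   → [-27, -8]
2    → [-27, -8, 2]
mod  → [-27, 0]
add  → [-27]
12   → [-27, 12]
neg  → [-27, -12]
idiv → [2]
neg  → [-2]
neg  → [2]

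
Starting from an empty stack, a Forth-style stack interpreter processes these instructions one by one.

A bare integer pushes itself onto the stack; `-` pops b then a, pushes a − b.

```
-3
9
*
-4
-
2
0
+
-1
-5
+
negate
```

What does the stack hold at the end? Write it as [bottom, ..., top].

[-23, 2, 6]

-3     → [-3]
9      → [-3, 9]
*      → [-27]
-4     → [-27, -4]
-      → [-23]
2      → [-23, 2]
0      → [-23, 2, 0]
+      → [-23, 2]
-1     → [-23, 2, -1]
-5     → [-23, 2, -1, -5]
+      → [-23, 2, -6]
negate → [-23, 2, 6]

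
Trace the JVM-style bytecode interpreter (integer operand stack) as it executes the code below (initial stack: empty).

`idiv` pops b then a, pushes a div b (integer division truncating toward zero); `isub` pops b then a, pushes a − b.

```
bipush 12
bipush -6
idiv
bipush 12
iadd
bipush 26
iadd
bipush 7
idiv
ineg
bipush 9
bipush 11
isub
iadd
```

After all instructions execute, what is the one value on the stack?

-7

bipush 12 -> 12
bipush -6 -> 12 -6
idiv      -> -2
bipush 12 -> -2 12
iadd      -> 10
bipush 26 -> 10 26
iadd      -> 36
bipush 7  -> 36 7
idiv      -> 5
ineg      -> -5
bipush 9  -> -5 9
bipush 11 -> -5 9 11
isub      -> -5 -2
iadd      -> -7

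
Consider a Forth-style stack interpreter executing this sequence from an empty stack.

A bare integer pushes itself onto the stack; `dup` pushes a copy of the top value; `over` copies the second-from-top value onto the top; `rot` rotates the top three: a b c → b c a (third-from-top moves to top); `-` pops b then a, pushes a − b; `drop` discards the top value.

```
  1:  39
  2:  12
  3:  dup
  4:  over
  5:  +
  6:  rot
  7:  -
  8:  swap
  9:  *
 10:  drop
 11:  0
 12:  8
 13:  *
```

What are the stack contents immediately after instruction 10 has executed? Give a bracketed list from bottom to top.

[]

39   → 39
12   → 39 12
dup  → 39 12 12
over → 39 12 12 12
+    → 39 12 24
rot  → 12 24 39
-    → 12 -15
swap → -15 12
*    → -180
drop → (empty)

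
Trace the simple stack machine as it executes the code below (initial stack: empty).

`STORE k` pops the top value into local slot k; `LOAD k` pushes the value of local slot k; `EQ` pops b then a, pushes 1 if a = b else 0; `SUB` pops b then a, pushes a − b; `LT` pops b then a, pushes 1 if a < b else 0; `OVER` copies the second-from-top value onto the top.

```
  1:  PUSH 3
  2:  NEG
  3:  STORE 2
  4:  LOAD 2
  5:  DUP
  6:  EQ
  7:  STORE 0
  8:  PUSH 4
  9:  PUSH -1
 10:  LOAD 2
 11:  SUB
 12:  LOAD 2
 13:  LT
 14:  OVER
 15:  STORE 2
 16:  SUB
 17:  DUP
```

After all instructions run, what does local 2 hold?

PUSH 3  -> 3
NEG     -> -3
STORE 2 -> (empty)
LOAD 2  -> -3
DUP     -> -3 -3
EQ      -> 1
STORE 0 -> (empty)
PUSH 4  -> 4
PUSH -1 -> 4 -1
LOAD 2  -> 4 -1 -3
SUB     -> 4 2
LOAD 2  -> 4 2 -3
LT      -> 4 0
OVER    -> 4 0 4
STORE 2 -> 4 0
SUB     -> 4
DUP     -> 4 4

4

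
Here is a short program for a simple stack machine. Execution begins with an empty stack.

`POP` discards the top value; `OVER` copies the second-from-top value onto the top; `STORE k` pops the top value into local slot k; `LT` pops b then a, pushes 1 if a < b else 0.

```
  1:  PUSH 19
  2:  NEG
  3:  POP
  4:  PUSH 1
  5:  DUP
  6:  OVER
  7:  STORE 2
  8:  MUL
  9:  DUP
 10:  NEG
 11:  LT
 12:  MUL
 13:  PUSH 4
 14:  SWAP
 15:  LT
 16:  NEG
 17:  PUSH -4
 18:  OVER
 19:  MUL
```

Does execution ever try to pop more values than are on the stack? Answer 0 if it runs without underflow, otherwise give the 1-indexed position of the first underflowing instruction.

PUSH 19 : [19]
NEG     : [-19]
POP     : []
PUSH 1  : [1]
DUP     : [1, 1]
OVER    : [1, 1, 1]
STORE 2 : [1, 1]
MUL     : [1]
DUP     : [1, 1]
NEG     : [1, -1]
LT      : [0]
MUL  — needs 2 operands, stack has 1 → underflow

12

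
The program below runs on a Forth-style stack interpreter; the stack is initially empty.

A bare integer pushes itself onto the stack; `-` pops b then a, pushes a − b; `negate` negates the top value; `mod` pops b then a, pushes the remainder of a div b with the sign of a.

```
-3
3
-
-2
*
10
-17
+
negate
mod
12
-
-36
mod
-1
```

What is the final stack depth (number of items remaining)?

-3     → -3
3      → -3 3
-      → -6
-2     → -6 -2
*      → 12
10     → 12 10
-17    → 12 10 -17
+      → 12 -7
negate → 12 7
mod    → 5
12     → 5 12
-      → -7
-36    → -7 -36
mod    → -7
-1     → -7 -1

2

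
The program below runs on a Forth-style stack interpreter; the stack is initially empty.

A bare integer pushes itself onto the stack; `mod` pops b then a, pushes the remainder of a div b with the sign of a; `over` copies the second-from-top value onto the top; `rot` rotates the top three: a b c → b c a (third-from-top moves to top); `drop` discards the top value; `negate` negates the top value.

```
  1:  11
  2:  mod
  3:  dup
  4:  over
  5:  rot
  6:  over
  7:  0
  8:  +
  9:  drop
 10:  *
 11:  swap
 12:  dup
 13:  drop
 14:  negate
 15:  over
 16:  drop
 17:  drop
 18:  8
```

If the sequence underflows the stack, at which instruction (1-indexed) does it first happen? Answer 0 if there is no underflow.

2

11 → [11]
mod  — needs 2 operands, stack has 1 → underflow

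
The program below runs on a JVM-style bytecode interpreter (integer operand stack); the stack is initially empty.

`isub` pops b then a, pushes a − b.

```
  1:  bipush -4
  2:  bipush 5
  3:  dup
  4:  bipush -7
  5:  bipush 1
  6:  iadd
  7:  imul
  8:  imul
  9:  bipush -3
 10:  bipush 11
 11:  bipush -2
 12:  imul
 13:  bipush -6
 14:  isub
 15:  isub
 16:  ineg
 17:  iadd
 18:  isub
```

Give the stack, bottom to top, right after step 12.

[-4, -150, -3, -22]

bipush -4 -> -4
bipush 5  -> -4 5
dup       -> -4 5 5
bipush -7 -> -4 5 5 -7
bipush 1  -> -4 5 5 -7 1
iadd      -> -4 5 5 -6
imul      -> -4 5 -30
imul      -> -4 -150
bipush -3 -> -4 -150 -3
bipush 11 -> -4 -150 -3 11
bipush -2 -> -4 -150 -3 11 -2
imul      -> -4 -150 -3 -22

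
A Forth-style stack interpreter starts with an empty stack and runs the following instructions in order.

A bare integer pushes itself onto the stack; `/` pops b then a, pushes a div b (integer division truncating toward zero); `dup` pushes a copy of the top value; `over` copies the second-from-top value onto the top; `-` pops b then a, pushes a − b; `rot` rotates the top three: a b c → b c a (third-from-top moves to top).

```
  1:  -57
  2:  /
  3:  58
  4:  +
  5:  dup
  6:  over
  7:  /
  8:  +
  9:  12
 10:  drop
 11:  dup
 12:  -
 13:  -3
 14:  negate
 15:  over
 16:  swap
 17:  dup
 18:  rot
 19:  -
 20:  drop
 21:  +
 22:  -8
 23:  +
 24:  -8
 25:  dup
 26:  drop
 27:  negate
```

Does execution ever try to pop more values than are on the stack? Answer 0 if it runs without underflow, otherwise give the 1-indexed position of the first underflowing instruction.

-57 → -57
/  — needs 2 operands, stack has 1 → underflow

2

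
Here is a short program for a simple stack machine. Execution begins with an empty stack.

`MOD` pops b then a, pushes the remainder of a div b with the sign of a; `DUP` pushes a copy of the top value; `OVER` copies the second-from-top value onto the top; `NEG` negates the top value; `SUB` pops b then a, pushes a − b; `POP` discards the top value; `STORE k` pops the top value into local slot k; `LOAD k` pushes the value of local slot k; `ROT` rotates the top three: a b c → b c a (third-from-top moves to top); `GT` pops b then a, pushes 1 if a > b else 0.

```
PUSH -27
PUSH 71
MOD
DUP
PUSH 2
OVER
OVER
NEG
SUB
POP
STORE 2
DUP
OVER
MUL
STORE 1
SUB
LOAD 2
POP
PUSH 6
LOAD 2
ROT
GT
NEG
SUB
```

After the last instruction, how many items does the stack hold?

PUSH -27 : [-27]
PUSH 71  : [-27, 71]
MOD      : [-27]
DUP      : [-27, -27]
PUSH 2   : [-27, -27, 2]
OVER     : [-27, -27, 2, -27]
OVER     : [-27, -27, 2, -27, 2]
NEG      : [-27, -27, 2, -27, -2]
SUB      : [-27, -27, 2, -25]
POP      : [-27, -27, 2]
STORE 2  : [-27, -27]
DUP      : [-27, -27, -27]
OVER     : [-27, -27, -27, -27]
MUL      : [-27, -27, 729]
STORE 1  : [-27, -27]
SUB      : [0]
LOAD 2   : [0, 2]
POP      : [0]
PUSH 6   : [0, 6]
LOAD 2   : [0, 6, 2]
ROT      : [6, 2, 0]
GT       : [6, 1]
NEG      : [6, -1]
SUB      : [7]

1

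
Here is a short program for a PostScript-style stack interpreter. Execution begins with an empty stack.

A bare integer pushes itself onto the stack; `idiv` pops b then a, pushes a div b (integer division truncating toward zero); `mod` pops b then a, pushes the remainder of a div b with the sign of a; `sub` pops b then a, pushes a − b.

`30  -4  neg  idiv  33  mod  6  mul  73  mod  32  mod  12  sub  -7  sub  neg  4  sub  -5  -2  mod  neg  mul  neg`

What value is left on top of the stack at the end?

30   : 30
-4   : 30 -4
neg  : 30 4
idiv : 7
33   : 7 33
mod  : 7
6    : 7 6
mul  : 42
73   : 42 73
mod  : 42
32   : 42 32
mod  : 10
12   : 10 12
sub  : -2
-7   : -2 -7
sub  : 5
neg  : -5
4    : -5 4
sub  : -9
-5   : -9 -5
-2   : -9 -5 -2
mod  : -9 -1
neg  : -9 1
mul  : -9
neg  : 9

9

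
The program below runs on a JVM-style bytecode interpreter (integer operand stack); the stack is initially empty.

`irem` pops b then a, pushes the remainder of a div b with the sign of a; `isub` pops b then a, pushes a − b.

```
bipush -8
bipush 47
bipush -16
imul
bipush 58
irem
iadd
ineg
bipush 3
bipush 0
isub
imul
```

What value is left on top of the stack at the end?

bipush -8  : -8
bipush 47  : -8 47
bipush -16 : -8 47 -16
imul       : -8 -752
bipush 58  : -8 -752 58
irem       : -8 -56
iadd       : -64
ineg       : 64
bipush 3   : 64 3
bipush 0   : 64 3 0
isub       : 64 3
imul       : 192

192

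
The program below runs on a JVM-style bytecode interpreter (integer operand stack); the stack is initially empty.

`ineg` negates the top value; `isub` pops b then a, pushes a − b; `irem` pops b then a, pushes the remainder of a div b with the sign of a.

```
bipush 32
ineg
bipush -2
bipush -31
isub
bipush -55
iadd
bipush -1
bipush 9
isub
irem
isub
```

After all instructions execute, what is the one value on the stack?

-26

bipush 32  : [32]
ineg       : [-32]
bipush -2  : [-32, -2]
bipush -31 : [-32, -2, -31]
isub       : [-32, 29]
bipush -55 : [-32, 29, -55]
iadd       : [-32, -26]
bipush -1  : [-32, -26, -1]
bipush 9   : [-32, -26, -1, 9]
isub       : [-32, -26, -10]
irem       : [-32, -6]
isub       : [-26]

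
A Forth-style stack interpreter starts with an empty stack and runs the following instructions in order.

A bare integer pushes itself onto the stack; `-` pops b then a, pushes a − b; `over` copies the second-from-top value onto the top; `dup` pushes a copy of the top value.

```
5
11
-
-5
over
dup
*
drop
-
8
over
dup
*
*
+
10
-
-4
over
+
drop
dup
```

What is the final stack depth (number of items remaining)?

2

5    -> 5
11   -> 5 11
-    -> -6
-5   -> -6 -5
over -> -6 -5 -6
dup  -> -6 -5 -6 -6
*    -> -6 -5 36
drop -> -6 -5
-    -> -1
8    -> -1 8
over -> -1 8 -1
dup  -> -1 8 -1 -1
*    -> -1 8 1
*    -> -1 8
+    -> 7
10   -> 7 10
-    -> -3
-4   -> -3 -4
over -> -3 -4 -3
+    -> -3 -7
drop -> -3
dup  -> -3 -3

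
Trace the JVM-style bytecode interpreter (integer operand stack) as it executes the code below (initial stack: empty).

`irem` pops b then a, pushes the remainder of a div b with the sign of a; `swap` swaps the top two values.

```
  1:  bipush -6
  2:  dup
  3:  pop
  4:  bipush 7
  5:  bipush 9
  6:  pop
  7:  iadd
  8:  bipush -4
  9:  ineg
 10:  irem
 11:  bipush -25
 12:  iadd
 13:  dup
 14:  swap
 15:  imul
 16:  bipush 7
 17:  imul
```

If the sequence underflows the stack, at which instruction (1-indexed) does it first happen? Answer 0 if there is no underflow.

bipush -6  → -6
dup        → -6 -6
pop        → -6
bipush 7   → -6 7
bipush 9   → -6 7 9
pop        → -6 7
iadd       → 1
bipush -4  → 1 -4
ineg       → 1 4
irem       → 1
bipush -25 → 1 -25
iadd       → -24
dup        → -24 -24
swap       → -24 -24
imul       → 576
bipush 7   → 576 7
imul       → 4032

0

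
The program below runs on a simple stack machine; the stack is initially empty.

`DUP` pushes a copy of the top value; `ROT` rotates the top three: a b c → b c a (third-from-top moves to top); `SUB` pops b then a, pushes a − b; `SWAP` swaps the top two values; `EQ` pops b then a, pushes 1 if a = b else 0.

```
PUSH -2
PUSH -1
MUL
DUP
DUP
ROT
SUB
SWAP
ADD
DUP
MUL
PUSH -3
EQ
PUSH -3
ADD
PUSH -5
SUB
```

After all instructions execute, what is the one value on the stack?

2

PUSH -2 : [-2]
PUSH -1 : [-2, -1]
MUL     : [2]
DUP     : [2, 2]
DUP     : [2, 2, 2]
ROT     : [2, 2, 2]
SUB     : [2, 0]
SWAP    : [0, 2]
ADD     : [2]
DUP     : [2, 2]
MUL     : [4]
PUSH -3 : [4, -3]
EQ      : [0]
PUSH -3 : [0, -3]
ADD     : [-3]
PUSH -5 : [-3, -5]
SUB     : [2]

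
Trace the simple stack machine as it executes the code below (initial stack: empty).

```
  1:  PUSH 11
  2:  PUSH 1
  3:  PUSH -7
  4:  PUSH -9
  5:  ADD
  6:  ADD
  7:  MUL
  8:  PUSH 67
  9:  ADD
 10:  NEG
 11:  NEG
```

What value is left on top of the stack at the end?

-98

PUSH 11 : 11
PUSH 1  : 11 1
PUSH -7 : 11 1 -7
PUSH -9 : 11 1 -7 -9
ADD     : 11 1 -16
ADD     : 11 -15
MUL     : -165
PUSH 67 : -165 67
ADD     : -98
NEG     : 98
NEG     : -98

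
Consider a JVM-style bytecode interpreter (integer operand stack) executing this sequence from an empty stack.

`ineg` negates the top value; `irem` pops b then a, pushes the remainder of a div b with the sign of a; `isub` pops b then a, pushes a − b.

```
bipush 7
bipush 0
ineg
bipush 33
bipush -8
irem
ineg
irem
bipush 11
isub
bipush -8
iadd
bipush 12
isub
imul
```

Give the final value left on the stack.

-217

bipush 7  → 7
bipush 0  → 7 0
ineg      → 7 0
bipush 33 → 7 0 33
bipush -8 → 7 0 33 -8
irem      → 7 0 1
ineg      → 7 0 -1
irem      → 7 0
bipush 11 → 7 0 11
isub      → 7 -11
bipush -8 → 7 -11 -8
iadd      → 7 -19
bipush 12 → 7 -19 12
isub      → 7 -31
imul      → -217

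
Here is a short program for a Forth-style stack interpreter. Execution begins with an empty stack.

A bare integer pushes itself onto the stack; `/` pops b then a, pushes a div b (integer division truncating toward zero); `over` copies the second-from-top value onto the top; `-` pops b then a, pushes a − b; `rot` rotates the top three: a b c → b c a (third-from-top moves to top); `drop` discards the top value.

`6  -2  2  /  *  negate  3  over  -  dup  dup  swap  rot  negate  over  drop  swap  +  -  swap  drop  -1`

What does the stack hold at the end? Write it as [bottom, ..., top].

6      → [6]
-2     → [6, -2]
2      → [6, -2, 2]
/      → [6, -1]
*      → [-6]
negate → [6]
3      → [6, 3]
over   → [6, 3, 6]
-      → [6, -3]
dup    → [6, -3, -3]
dup    → [6, -3, -3, -3]
swap   → [6, -3, -3, -3]
rot    → [6, -3, -3, -3]
negate → [6, -3, -3, 3]
over   → [6, -3, -3, 3, -3]
drop   → [6, -3, -3, 3]
swap   → [6, -3, 3, -3]
+      → [6, -3, 0]
-      → [6, -3]
swap   → [-3, 6]
drop   → [-3]
-1     → [-3, -1]

[-3, -1]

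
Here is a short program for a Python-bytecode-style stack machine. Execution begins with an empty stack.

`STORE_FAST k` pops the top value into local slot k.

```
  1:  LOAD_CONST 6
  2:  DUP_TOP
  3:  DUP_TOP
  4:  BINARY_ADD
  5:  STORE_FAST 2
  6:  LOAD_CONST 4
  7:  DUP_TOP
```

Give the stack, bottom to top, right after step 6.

LOAD_CONST 6 -> [6]
DUP_TOP      -> [6, 6]
DUP_TOP      -> [6, 6, 6]
BINARY_ADD   -> [6, 12]
STORE_FAST 2 -> [6]
LOAD_CONST 4 -> [6, 4]

[6, 4]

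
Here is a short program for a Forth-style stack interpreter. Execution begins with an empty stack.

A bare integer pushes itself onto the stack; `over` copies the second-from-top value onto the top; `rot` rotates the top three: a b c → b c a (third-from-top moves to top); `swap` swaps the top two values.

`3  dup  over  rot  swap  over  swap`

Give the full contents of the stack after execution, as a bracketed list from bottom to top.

3    : [3]
dup  : [3, 3]
over : [3, 3, 3]
rot  : [3, 3, 3]
swap : [3, 3, 3]
over : [3, 3, 3, 3]
swap : [3, 3, 3, 3]

[3, 3, 3, 3]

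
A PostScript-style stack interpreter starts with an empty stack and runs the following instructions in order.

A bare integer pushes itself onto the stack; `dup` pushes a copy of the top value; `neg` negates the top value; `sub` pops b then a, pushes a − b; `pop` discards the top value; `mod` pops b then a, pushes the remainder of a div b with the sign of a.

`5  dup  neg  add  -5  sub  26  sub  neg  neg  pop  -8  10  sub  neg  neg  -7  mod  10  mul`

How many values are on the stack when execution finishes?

1

5   → 5
dup → 5 5
neg → 5 -5
add → 0
-5  → 0 -5
sub → 5
26  → 5 26
sub → -21
neg → 21
neg → -21
pop → (empty)
-8  → -8
10  → -8 10
sub → -18
neg → 18
neg → -18
-7  → -18 -7
mod → -4
10  → -4 10
mul → -40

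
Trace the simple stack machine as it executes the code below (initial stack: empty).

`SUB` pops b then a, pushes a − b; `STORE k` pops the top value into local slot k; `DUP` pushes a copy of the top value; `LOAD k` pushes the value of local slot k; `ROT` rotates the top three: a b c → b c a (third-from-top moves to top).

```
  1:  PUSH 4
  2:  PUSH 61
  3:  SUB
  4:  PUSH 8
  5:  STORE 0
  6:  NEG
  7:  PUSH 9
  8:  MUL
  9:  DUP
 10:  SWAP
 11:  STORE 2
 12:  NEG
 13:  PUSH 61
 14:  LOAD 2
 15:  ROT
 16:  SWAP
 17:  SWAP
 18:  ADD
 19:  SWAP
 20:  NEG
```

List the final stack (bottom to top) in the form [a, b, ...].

PUSH 4  -> [4]
PUSH 61 -> [4, 61]
SUB     -> [-57]
PUSH 8  -> [-57, 8]
STORE 0 -> [-57]
NEG     -> [57]
PUSH 9  -> [57, 9]
MUL     -> [513]
DUP     -> [513, 513]
SWAP    -> [513, 513]
STORE 2 -> [513]
NEG     -> [-513]
PUSH 61 -> [-513, 61]
LOAD 2  -> [-513, 61, 513]
ROT     -> [61, 513, -513]
SWAP    -> [61, -513, 513]
SWAP    -> [61, 513, -513]
ADD     -> [61, 0]
SWAP    -> [0, 61]
NEG     -> [0, -61]

[0, -61]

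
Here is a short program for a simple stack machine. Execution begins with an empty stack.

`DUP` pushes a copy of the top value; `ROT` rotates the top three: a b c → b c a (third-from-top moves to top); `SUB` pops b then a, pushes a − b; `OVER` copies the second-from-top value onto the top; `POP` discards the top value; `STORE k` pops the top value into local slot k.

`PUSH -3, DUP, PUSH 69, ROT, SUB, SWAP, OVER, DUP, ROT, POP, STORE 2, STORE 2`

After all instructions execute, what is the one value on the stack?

PUSH -3 : [-3]
DUP     : [-3, -3]
PUSH 69 : [-3, -3, 69]
ROT     : [-3, 69, -3]
SUB     : [-3, 72]
SWAP    : [72, -3]
OVER    : [72, -3, 72]
DUP     : [72, -3, 72, 72]
ROT     : [72, 72, 72, -3]
POP     : [72, 72, 72]
STORE 2 : [72, 72]
STORE 2 : [72]

72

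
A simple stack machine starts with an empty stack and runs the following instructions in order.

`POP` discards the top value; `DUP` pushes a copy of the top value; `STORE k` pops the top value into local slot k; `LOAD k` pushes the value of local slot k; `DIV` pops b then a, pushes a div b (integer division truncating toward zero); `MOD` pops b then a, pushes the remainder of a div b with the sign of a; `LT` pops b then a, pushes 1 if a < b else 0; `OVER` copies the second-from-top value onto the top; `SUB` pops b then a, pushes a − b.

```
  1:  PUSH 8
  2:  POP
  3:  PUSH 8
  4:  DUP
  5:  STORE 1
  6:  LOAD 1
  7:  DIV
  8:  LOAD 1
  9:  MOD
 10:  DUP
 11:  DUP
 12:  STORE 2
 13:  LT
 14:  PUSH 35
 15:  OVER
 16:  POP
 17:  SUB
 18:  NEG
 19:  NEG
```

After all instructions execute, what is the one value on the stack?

-35

PUSH 8  : [8]
POP     : []
PUSH 8  : [8]
DUP     : [8, 8]
STORE 1 : [8]
LOAD 1  : [8, 8]
DIV     : [1]
LOAD 1  : [1, 8]
MOD     : [1]
DUP     : [1, 1]
DUP     : [1, 1, 1]
STORE 2 : [1, 1]
LT      : [0]
PUSH 35 : [0, 35]
OVER    : [0, 35, 0]
POP     : [0, 35]
SUB     : [-35]
NEG     : [35]
NEG     : [-35]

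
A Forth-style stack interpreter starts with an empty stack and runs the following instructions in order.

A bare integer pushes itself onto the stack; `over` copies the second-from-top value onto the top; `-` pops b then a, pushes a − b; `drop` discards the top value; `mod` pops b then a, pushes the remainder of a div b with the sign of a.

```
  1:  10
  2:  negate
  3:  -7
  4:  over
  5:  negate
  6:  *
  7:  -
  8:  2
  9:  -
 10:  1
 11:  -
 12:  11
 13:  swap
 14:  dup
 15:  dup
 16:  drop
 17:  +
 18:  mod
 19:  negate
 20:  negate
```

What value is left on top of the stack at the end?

10      [10]
negate  [-10]
-7      [-10, -7]
over    [-10, -7, -10]
negate  [-10, -7, 10]
*       [-10, -70]
-       [60]
2       [60, 2]
-       [58]
1       [58, 1]
-       [57]
11      [57, 11]
swap    [11, 57]
dup     [11, 57, 57]
dup     [11, 57, 57, 57]
drop    [11, 57, 57]
+       [11, 114]
mod     [11]
negate  [-11]
negate  [11]

11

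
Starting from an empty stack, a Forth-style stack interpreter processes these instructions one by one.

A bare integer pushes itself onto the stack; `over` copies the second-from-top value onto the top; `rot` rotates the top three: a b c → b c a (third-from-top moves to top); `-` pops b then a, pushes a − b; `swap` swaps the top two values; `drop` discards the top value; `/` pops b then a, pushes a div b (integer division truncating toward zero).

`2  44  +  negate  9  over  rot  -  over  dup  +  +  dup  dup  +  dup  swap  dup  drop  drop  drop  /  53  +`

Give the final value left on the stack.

2      : [2]
44     : [2, 44]
+      : [46]
negate : [-46]
9      : [-46, 9]
over   : [-46, 9, -46]
rot    : [9, -46, -46]
-      : [9, 0]
over   : [9, 0, 9]
dup    : [9, 0, 9, 9]
+      : [9, 0, 18]
+      : [9, 18]
dup    : [9, 18, 18]
dup    : [9, 18, 18, 18]
+      : [9, 18, 36]
dup    : [9, 18, 36, 36]
swap   : [9, 18, 36, 36]
dup    : [9, 18, 36, 36, 36]
drop   : [9, 18, 36, 36]
drop   : [9, 18, 36]
drop   : [9, 18]
/      : [0]
53     : [0, 53]
+      : [53]

53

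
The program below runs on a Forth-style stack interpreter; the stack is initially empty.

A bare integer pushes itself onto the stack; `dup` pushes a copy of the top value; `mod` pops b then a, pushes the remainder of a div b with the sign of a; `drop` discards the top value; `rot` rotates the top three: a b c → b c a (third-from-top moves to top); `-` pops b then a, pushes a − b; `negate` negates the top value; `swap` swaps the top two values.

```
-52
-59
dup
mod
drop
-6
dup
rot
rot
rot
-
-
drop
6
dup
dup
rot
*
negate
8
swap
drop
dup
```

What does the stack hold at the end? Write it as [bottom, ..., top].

[6, 8, 8]

-52     [-52]
-59     [-52, -59]
dup     [-52, -59, -59]
mod     [-52, 0]
drop    [-52]
-6      [-52, -6]
dup     [-52, -6, -6]
rot     [-6, -6, -52]
rot     [-6, -52, -6]
rot     [-52, -6, -6]
-       [-52, 0]
-       [-52]
drop    []
6       [6]
dup     [6, 6]
dup     [6, 6, 6]
rot     [6, 6, 6]
*       [6, 36]
negate  [6, -36]
8       [6, -36, 8]
swap    [6, 8, -36]
drop    [6, 8]
dup     [6, 8, 8]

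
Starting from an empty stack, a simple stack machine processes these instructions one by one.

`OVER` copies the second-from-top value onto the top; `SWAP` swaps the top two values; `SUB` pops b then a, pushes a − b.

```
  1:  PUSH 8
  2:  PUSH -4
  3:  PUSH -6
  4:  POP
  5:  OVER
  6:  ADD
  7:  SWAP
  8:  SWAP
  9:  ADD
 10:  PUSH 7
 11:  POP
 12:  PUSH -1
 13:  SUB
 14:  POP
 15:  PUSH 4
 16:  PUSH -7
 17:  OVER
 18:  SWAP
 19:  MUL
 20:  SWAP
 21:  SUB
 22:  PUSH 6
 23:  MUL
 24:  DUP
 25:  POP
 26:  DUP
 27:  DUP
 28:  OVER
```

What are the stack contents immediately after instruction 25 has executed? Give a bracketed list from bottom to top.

PUSH 8  -> [8]
PUSH -4 -> [8, -4]
PUSH -6 -> [8, -4, -6]
POP     -> [8, -4]
OVER    -> [8, -4, 8]
ADD     -> [8, 4]
SWAP    -> [4, 8]
SWAP    -> [8, 4]
ADD     -> [12]
PUSH 7  -> [12, 7]
POP     -> [12]
PUSH -1 -> [12, -1]
SUB     -> [13]
POP     -> []
PUSH 4  -> [4]
PUSH -7 -> [4, -7]
OVER    -> [4, -7, 4]
SWAP    -> [4, 4, -7]
MUL     -> [4, -28]
SWAP    -> [-28, 4]
SUB     -> [-32]
PUSH 6  -> [-32, 6]
MUL     -> [-192]
DUP     -> [-192, -192]
POP     -> [-192]

[-192]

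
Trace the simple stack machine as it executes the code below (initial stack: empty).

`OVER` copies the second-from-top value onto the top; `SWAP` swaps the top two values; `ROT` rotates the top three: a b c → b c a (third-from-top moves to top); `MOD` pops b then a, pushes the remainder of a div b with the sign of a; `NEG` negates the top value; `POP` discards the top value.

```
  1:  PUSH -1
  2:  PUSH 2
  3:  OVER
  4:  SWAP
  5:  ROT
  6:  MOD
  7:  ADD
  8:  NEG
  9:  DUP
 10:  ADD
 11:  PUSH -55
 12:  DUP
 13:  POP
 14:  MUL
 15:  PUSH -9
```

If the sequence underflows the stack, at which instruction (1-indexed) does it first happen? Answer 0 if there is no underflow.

0

PUSH -1  -> [-1]
PUSH 2   -> [-1, 2]
OVER     -> [-1, 2, -1]
SWAP     -> [-1, -1, 2]
ROT      -> [-1, 2, -1]
MOD      -> [-1, 0]
ADD      -> [-1]
NEG      -> [1]
DUP      -> [1, 1]
ADD      -> [2]
PUSH -55 -> [2, -55]
DUP      -> [2, -55, -55]
POP      -> [2, -55]
MUL      -> [-110]
PUSH -9  -> [-110, -9]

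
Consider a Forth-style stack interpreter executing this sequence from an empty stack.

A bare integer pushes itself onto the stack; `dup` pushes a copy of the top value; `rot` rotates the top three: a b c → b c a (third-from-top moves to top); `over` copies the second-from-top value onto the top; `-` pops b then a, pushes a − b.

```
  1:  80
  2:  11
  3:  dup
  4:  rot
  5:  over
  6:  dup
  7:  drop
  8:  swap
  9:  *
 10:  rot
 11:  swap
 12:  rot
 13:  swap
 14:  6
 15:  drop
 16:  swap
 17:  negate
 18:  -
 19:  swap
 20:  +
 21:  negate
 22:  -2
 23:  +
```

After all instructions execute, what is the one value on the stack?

-904

80     → 80
11     → 80 11
dup    → 80 11 11
rot    → 11 11 80
over   → 11 11 80 11
dup    → 11 11 80 11 11
drop   → 11 11 80 11
swap   → 11 11 11 80
*      → 11 11 880
rot    → 11 880 11
swap   → 11 11 880
rot    → 11 880 11
swap   → 11 11 880
6      → 11 11 880 6
drop   → 11 11 880
swap   → 11 880 11
negate → 11 880 -11
-      → 11 891
swap   → 891 11
+      → 902
negate → -902
-2     → -902 -2
+      → -904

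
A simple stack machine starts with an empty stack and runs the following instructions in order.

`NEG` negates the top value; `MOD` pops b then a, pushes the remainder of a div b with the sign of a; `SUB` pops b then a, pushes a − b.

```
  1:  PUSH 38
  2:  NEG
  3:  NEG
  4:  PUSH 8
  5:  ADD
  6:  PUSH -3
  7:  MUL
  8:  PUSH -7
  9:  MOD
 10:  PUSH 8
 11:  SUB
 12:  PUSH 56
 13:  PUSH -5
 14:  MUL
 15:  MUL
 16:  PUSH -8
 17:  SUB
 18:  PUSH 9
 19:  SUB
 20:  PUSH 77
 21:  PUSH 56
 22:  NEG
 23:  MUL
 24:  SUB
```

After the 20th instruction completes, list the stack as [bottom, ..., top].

PUSH 38  38
NEG      -38
NEG      38
PUSH 8   38 8
ADD      46
PUSH -3  46 -3
MUL      -138
PUSH -7  -138 -7
MOD      -5
PUSH 8   -5 8
SUB      -13
PUSH 56  -13 56
PUSH -5  -13 56 -5
MUL      -13 -280
MUL      3640
PUSH -8  3640 -8
SUB      3648
PUSH 9   3648 9
SUB      3639
PUSH 77  3639 77

[3639, 77]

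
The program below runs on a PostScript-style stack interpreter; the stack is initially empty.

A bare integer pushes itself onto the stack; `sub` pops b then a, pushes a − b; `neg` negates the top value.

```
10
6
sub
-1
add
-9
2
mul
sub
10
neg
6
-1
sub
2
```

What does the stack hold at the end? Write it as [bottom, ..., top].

[21, -10, 7, 2]

10  : 10
6   : 10 6
sub : 4
-1  : 4 -1
add : 3
-9  : 3 -9
2   : 3 -9 2
mul : 3 -18
sub : 21
10  : 21 10
neg : 21 -10
6   : 21 -10 6
-1  : 21 -10 6 -1
sub : 21 -10 7
2   : 21 -10 7 2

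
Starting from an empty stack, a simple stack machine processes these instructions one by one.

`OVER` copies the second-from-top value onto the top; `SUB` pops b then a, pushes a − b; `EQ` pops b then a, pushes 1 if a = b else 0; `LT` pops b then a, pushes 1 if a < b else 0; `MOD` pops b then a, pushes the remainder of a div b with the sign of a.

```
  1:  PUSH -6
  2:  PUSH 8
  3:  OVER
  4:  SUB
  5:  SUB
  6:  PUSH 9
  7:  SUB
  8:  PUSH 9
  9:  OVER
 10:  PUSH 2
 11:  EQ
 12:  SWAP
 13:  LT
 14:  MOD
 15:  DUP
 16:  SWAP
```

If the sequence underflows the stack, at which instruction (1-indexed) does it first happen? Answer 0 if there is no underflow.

PUSH -6 : -6
PUSH 8  : -6 8
OVER    : -6 8 -6
SUB     : -6 14
SUB     : -20
PUSH 9  : -20 9
SUB     : -29
PUSH 9  : -29 9
OVER    : -29 9 -29
PUSH 2  : -29 9 -29 2
EQ      : -29 9 0
SWAP    : -29 0 9
LT      : -29 1
MOD     : 0
DUP     : 0 0
SWAP    : 0 0

0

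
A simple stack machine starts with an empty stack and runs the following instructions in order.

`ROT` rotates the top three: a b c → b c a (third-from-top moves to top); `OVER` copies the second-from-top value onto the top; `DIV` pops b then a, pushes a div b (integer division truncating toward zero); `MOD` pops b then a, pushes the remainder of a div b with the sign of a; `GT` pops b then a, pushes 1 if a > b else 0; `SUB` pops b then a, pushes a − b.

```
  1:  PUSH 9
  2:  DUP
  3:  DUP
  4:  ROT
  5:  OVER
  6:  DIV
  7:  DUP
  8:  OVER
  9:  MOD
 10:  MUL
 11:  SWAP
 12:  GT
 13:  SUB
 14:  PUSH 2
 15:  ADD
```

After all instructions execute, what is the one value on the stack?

PUSH 9 → 9
DUP    → 9 9
DUP    → 9 9 9
ROT    → 9 9 9
OVER   → 9 9 9 9
DIV    → 9 9 1
DUP    → 9 9 1 1
OVER   → 9 9 1 1 1
MOD    → 9 9 1 0
MUL    → 9 9 0
SWAP   → 9 0 9
GT     → 9 0
SUB    → 9
PUSH 2 → 9 2
ADD    → 11

11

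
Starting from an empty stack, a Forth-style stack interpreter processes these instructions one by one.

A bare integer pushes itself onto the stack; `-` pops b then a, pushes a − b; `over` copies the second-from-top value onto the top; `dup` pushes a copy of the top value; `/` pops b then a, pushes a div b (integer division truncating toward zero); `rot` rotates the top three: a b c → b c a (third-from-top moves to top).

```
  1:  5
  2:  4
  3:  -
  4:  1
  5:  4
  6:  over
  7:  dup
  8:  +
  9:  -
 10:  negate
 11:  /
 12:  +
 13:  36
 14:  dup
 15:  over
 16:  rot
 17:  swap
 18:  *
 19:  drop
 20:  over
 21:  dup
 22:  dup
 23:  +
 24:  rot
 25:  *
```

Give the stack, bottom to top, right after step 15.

[1, 36, 36, 36]

5      → [5]
4      → [5, 4]
-      → [1]
1      → [1, 1]
4      → [1, 1, 4]
over   → [1, 1, 4, 1]
dup    → [1, 1, 4, 1, 1]
+      → [1, 1, 4, 2]
-      → [1, 1, 2]
negate → [1, 1, -2]
/      → [1, 0]
+      → [1]
36     → [1, 36]
dup    → [1, 36, 36]
over   → [1, 36, 36, 36]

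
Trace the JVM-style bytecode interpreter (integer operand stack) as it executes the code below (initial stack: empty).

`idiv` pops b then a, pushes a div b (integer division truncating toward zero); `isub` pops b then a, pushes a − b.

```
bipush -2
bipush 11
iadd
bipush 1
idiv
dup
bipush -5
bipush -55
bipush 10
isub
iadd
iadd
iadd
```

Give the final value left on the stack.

-52

bipush -2   -2
bipush 11   -2 11
iadd        9
bipush 1    9 1
idiv        9
dup         9 9
bipush -5   9 9 -5
bipush -55  9 9 -5 -55
bipush 10   9 9 -5 -55 10
isub        9 9 -5 -65
iadd        9 9 -70
iadd        9 -61
iadd        -52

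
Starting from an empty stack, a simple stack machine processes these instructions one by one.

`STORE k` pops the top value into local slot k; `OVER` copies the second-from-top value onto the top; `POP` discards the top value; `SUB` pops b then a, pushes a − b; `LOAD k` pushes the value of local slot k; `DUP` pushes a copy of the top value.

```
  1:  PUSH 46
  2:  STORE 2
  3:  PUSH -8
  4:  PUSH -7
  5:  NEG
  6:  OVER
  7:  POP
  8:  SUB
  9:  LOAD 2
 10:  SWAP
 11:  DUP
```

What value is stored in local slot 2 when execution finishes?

46

PUSH 46 → [46]
STORE 2 → []
PUSH -8 → [-8]
PUSH -7 → [-8, -7]
NEG     → [-8, 7]
OVER    → [-8, 7, -8]
POP     → [-8, 7]
SUB     → [-15]
LOAD 2  → [-15, 46]
SWAP    → [46, -15]
DUP     → [46, -15, -15]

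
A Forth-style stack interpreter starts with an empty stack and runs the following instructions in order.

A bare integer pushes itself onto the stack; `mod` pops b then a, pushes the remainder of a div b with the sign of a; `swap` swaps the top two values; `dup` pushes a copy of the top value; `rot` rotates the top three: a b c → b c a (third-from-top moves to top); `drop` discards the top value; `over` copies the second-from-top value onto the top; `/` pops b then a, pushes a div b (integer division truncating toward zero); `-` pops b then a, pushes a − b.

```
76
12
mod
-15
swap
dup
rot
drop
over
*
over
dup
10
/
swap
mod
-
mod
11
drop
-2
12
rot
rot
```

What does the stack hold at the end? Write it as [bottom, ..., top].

[12, 4, -2]

76   -> 76
12   -> 76 12
mod  -> 4
-15  -> 4 -15
swap -> -15 4
dup  -> -15 4 4
rot  -> 4 4 -15
drop -> 4 4
over -> 4 4 4
*    -> 4 16
over -> 4 16 4
dup  -> 4 16 4 4
10   -> 4 16 4 4 10
/    -> 4 16 4 0
swap -> 4 16 0 4
mod  -> 4 16 0
-    -> 4 16
mod  -> 4
11   -> 4 11
drop -> 4
-2   -> 4 -2
12   -> 4 -2 12
rot  -> -2 12 4
rot  -> 12 4 -2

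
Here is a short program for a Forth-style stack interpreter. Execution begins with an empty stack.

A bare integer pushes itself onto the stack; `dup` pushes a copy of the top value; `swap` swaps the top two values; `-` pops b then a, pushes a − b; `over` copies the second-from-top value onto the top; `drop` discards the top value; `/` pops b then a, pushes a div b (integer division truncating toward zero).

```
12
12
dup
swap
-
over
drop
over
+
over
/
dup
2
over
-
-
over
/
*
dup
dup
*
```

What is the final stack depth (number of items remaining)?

12   : 12
12   : 12 12
dup  : 12 12 12
swap : 12 12 12
-    : 12 0
over : 12 0 12
drop : 12 0
over : 12 0 12
+    : 12 12
over : 12 12 12
/    : 12 1
dup  : 12 1 1
2    : 12 1 1 2
over : 12 1 1 2 1
-    : 12 1 1 1
-    : 12 1 0
over : 12 1 0 1
/    : 12 1 0
*    : 12 0
dup  : 12 0 0
dup  : 12 0 0 0
*    : 12 0 0

3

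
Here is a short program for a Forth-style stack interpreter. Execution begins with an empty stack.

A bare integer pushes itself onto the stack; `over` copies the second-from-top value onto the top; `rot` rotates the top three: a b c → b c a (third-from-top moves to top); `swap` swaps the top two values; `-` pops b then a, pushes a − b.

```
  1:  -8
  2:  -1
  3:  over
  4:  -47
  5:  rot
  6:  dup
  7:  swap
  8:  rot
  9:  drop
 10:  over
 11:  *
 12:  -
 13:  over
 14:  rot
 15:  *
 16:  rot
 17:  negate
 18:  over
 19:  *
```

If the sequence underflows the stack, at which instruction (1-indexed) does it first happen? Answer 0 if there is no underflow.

0

-8      [-8]
-1      [-8, -1]
over    [-8, -1, -8]
-47     [-8, -1, -8, -47]
rot     [-8, -8, -47, -1]
dup     [-8, -8, -47, -1, -1]
swap    [-8, -8, -47, -1, -1]
rot     [-8, -8, -1, -1, -47]
drop    [-8, -8, -1, -1]
over    [-8, -8, -1, -1, -1]
*       [-8, -8, -1, 1]
-       [-8, -8, -2]
over    [-8, -8, -2, -8]
rot     [-8, -2, -8, -8]
*       [-8, -2, 64]
rot     [-2, 64, -8]
negate  [-2, 64, 8]
over    [-2, 64, 8, 64]
*       [-2, 64, 512]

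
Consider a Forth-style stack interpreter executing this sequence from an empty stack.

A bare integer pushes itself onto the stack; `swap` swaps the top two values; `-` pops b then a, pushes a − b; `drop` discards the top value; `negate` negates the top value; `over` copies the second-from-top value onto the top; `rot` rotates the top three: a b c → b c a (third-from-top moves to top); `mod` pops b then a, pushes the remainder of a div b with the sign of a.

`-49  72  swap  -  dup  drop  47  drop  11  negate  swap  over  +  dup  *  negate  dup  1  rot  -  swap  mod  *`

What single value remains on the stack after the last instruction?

-11

-49    : -49
72     : -49 72
swap   : 72 -49
-      : 121
dup    : 121 121
drop   : 121
47     : 121 47
drop   : 121
11     : 121 11
negate : 121 -11
swap   : -11 121
over   : -11 121 -11
+      : -11 110
dup    : -11 110 110
*      : -11 12100
negate : -11 -12100
dup    : -11 -12100 -12100
1      : -11 -12100 -12100 1
rot    : -11 -12100 1 -12100
-      : -11 -12100 12101
swap   : -11 12101 -12100
mod    : -11 1
*      : -11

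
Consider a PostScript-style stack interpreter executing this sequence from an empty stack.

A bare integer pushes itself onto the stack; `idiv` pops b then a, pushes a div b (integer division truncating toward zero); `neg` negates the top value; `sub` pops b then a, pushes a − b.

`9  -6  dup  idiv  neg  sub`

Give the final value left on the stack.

10

9    -> [9]
-6   -> [9, -6]
dup  -> [9, -6, -6]
idiv -> [9, 1]
neg  -> [9, -1]
sub  -> [10]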